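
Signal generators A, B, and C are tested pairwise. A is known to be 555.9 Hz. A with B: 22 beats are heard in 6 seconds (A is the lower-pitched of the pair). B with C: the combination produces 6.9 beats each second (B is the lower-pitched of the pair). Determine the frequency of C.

566.4667 Hz

A–B: Beat frequency = 22/6 = 3.6667 Hz.
B is above A, so f_B = 555.9 + 3.6667 = 559.5667 Hz.
C is above B, so f_C = 559.5667 + 6.9 = 566.4667 Hz.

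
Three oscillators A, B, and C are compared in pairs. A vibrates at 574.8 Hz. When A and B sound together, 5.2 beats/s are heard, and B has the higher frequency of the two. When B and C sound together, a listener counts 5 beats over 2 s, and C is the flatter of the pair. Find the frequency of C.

577.5 Hz

B is above A, so f_B = 574.8 + 5.2 = 580 Hz.
B–C: Beat frequency = 5/2 = 2.5 Hz.
C is below B, so f_C = 580 − 2.5 = 577.5 Hz.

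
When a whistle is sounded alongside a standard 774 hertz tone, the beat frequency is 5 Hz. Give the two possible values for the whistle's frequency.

|f − 774| = 5, so f = 774 ± 5.

769 Hz or 779 Hz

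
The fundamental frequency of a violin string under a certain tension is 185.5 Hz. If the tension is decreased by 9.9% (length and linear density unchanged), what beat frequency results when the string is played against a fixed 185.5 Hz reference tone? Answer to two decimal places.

For a string, f ∝ √T, so the new frequency is 185.5·√0.901 = 176.0785 Hz.
f_beat = |176.0785 − 185.5| = 9.42 Hz.

9.42 Hz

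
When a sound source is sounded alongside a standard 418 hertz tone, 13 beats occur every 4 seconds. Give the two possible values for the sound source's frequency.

414.75 Hz or 421.25 Hz

Beat frequency = 13/4 = 3.25 Hz.
|f − 418| = 3.25, so f = 418 ± 3.25.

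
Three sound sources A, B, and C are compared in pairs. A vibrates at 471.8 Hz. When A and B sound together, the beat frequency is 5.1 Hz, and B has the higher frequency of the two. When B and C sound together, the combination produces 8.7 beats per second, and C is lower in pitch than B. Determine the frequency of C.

468.2 Hz

B is above A, so f_B = 471.8 + 5.1 = 476.9 Hz.
C is below B, so f_C = 476.9 − 8.7 = 468.2 Hz.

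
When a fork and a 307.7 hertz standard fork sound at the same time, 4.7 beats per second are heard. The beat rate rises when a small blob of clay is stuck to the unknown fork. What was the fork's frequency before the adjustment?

303 Hz

|f − 307.7| = 4.7, so the fork was at either 303 Hz or 312.4 Hz.
Adding mass to a fork lowers its frequency; the adjustment lowers the fork's frequency.
The beat rate rose, so the adjustment moved the fork further from 307.7 Hz — it was already below the reference.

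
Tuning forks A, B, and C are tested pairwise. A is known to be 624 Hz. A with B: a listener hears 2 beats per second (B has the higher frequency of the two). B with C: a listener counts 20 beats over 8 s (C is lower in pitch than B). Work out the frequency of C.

623.5 Hz

B is above A, so f_B = 624 + 2 = 626 Hz.
B–C: Beat frequency = 20/8 = 2.5 Hz.
C is below B, so f_C = 626 − 2.5 = 623.5 Hz.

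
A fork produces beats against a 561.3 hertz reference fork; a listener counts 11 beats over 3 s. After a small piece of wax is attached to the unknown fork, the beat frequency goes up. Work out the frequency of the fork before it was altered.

557.6333 Hz

Beat frequency = 11/3 = 3.6667 Hz.
|f − 561.3| = 3.6667, so the fork was at either 557.6333 Hz or 564.9667 Hz.
Loading a fork with wax lowers its frequency; the adjustment lowers the fork's frequency.
The beat rate rose, so the adjustment moved the fork further from 561.3 Hz — it was already below the reference.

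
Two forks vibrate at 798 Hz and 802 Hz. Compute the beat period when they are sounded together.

0.250 s

f_beat = |798 − 802| = 4 Hz.
Beat period T = 1 / f_beat = 1 / 4 s.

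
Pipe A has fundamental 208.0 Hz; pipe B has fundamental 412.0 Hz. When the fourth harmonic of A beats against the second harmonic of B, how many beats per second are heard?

Fourth harmonic of the first: 4·208.0 = 832.0 Hz.
Second harmonic of the second: 2·412.0 = 824.0 Hz.
f_beat = |832.0 − 824.0| = 8.0 Hz.

8.0 Hz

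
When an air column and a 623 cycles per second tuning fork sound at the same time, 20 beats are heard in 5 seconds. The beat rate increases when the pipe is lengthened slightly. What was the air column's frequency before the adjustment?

Beat frequency = 20/5 = 4 Hz.
|f − 623| = 4, so the air column was at either 619 Hz or 627 Hz.
A longer pipe has a lower fundamental; the adjustment lowers the air column's frequency.
The beat rate rose, so the adjustment moved the air column further from 623 Hz — it was already below the reference.

619 Hz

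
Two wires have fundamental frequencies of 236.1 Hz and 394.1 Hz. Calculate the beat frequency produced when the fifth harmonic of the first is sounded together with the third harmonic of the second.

Fifth harmonic of the first: 5·236.1 = 1180.5 Hz.
Third harmonic of the second: 3·394.1 = 1182.3 Hz.
f_beat = |1180.5 − 1182.3| = 1.8 Hz.

1.8 Hz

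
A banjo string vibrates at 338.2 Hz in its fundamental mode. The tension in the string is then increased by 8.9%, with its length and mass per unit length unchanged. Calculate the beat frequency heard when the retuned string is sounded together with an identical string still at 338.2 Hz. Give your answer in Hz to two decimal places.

For a string, f ∝ √T, so the new frequency is 338.2·√1.089 = 352.9292 Hz.
f_beat = |352.9292 − 338.2| = 14.73 Hz.

14.73 Hz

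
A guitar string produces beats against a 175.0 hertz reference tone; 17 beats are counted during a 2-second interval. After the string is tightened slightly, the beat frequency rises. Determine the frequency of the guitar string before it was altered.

183.5 Hz

Beat frequency = 17/2 = 8.5 Hz.
|f − 175.0| = 8.5, so the guitar string was at either 166.5 Hz or 183.5 Hz.
Increasing tension raises a string's frequency; the adjustment raises the guitar string's frequency.
The beat rate rose, so the adjustment moved the guitar string further from 175.0 Hz — it was already above the reference.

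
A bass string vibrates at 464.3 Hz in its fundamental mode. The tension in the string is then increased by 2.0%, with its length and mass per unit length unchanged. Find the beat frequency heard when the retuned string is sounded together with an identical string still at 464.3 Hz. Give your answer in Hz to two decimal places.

4.62 Hz

For a string, f ∝ √T, so the new frequency is 464.3·√1.020 = 468.9200 Hz.
f_beat = |468.9200 − 464.3| = 4.62 Hz.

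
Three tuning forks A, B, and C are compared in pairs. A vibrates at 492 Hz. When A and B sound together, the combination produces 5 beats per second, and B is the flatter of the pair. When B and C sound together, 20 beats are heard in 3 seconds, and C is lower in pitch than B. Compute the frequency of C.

480.3333 Hz

B is below A, so f_B = 492 − 5 = 487 Hz.
B–C: Beat frequency = 20/3 = 6.6667 Hz.
C is below B, so f_C = 487 − 6.6667 = 480.3333 Hz.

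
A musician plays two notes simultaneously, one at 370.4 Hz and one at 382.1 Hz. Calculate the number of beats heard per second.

The beat frequency equals the magnitude of the frequency difference.
|370.4 − 382.1| = 11.7 Hz.

11.7 Hz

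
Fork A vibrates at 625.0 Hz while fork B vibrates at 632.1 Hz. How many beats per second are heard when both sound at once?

Beats arise from superposition of two nearby frequencies; the beat rate is |f₁ − f₂|.
|625.0 − 632.1| = 7.1 Hz.

7.1 Hz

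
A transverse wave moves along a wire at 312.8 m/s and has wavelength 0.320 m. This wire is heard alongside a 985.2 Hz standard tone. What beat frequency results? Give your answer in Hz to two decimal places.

7.70 Hz

Source frequency f = v/λ = 312.8/0.320 = 977.5000 Hz.
f_beat = |977.5000 − 985.2| = 7.70 Hz.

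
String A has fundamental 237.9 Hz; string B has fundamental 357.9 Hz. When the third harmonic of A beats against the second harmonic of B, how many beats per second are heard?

Third harmonic of the first: 3·237.9 = 713.7 Hz.
Second harmonic of the second: 2·357.9 = 715.8 Hz.
f_beat = |713.7 − 715.8| = 2.1 Hz.

2.1 Hz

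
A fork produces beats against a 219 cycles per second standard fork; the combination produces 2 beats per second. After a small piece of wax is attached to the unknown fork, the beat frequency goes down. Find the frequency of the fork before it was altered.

221 Hz

|f − 219| = 2, so the fork was at either 217 Hz or 221 Hz.
Loading a fork with wax lowers its frequency; the adjustment lowers the fork's frequency.
The beat rate fell, so the adjustment moved the fork toward 219 Hz — it must have started above the reference.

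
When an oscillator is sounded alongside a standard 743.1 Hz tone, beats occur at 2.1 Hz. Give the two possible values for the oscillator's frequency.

|f − 743.1| = 2.1, so f = 743.1 ± 2.1.

741 Hz or 745.2 Hz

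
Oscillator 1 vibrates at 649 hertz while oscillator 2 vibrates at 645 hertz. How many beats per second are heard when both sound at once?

4 Hz

Beats arise from superposition of two nearby frequencies; the beat rate is |f₁ − f₂|.
|649 − 645| = 4 Hz.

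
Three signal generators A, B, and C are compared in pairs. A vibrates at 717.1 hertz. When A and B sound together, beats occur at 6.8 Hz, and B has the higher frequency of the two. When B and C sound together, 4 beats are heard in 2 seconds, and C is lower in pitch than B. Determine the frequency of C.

B is above A, so f_B = 717.1 + 6.8 = 723.9 Hz.
B–C: Beat frequency = 4/2 = 2 Hz.
C is below B, so f_C = 723.9 − 2 = 721.9 Hz.

721.9 Hz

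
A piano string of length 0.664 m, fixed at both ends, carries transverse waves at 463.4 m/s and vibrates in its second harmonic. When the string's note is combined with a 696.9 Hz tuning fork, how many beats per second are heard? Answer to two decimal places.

For a string fixed at both ends, f_n = n·v/(2L) = 2·463.4/(2·0.664) = 697.8916 Hz.
f_beat = |697.8916 − 696.9| = 0.99 Hz.

0.99 Hz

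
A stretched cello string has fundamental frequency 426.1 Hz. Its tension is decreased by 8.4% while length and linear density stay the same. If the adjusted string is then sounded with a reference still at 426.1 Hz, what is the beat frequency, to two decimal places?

18.29 Hz

For a string, f ∝ √T, so the new frequency is 426.1·√0.916 = 407.8113 Hz.
f_beat = |407.8113 − 426.1| = 18.29 Hz.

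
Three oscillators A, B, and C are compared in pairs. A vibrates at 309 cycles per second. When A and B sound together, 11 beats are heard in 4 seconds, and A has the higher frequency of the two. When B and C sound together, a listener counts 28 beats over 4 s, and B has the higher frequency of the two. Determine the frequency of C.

299.25 Hz

A–B: Beat frequency = 11/4 = 2.75 Hz.
B is below A, so f_B = 309 − 2.75 = 306.25 Hz.
B–C: Beat frequency = 28/4 = 7 Hz.
C is below B, so f_C = 306.25 − 7 = 299.25 Hz.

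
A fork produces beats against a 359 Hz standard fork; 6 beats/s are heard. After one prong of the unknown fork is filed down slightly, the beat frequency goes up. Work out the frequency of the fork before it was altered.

365 Hz

|f − 359| = 6, so the fork was at either 353 Hz or 365 Hz.
Filing a prong removes mass and raises the fork's frequency; the adjustment raises the fork's frequency.
The beat rate rose, so the adjustment moved the fork further from 359 Hz — it was already above the reference.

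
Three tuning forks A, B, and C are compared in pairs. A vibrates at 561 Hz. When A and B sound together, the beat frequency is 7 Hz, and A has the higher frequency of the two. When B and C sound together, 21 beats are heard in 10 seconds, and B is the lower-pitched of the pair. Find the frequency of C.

556.1 Hz

B is below A, so f_B = 561 − 7 = 554 Hz.
B–C: Beat frequency = 21/10 = 2.1 Hz.
C is above B, so f_C = 554 + 2.1 = 556.1 Hz.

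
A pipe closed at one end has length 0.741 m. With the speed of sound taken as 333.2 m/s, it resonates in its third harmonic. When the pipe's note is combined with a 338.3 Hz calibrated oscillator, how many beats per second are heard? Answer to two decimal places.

1.05 Hz

Closed pipe (odd harmonics): f_n = n·v/(4L) = 3·333.2/(4·0.741) = 337.2470 Hz.
f_beat = |337.2470 − 338.3| = 1.05 Hz.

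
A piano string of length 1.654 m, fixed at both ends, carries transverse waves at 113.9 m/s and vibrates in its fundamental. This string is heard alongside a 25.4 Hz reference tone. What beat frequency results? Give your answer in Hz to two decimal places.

For a string fixed at both ends, f_n = n·v/(2L) = 1·113.9/(2·1.654) = 34.4317 Hz.
f_beat = |34.4317 − 25.4| = 9.03 Hz.

9.03 Hz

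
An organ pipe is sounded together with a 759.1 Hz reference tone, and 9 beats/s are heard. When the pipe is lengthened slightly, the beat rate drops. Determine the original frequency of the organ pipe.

|f − 759.1| = 9, so the organ pipe was at either 750.1 Hz or 768.1 Hz.
A longer pipe has a lower fundamental; the adjustment lowers the organ pipe's frequency.
The beat rate fell, so the adjustment moved the organ pipe toward 759.1 Hz — it must have started above the reference.

768.1 Hz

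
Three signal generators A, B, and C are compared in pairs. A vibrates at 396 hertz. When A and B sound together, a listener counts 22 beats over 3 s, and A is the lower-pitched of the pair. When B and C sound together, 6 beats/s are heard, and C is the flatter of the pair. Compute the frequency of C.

A–B: Beat frequency = 22/3 = 7.3333 Hz.
B is above A, so f_B = 396 + 7.3333 = 403.3333 Hz.
C is below B, so f_C = 403.3333 − 6 = 397.3333 Hz.

397.3333 Hz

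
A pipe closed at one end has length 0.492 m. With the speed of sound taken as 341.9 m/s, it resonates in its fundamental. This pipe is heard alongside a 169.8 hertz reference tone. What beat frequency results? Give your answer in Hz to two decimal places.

Closed pipe (odd harmonics): f_n = n·v/(4L) = 1·341.9/(4·0.492) = 173.7297 Hz.
f_beat = |173.7297 − 169.8| = 3.93 Hz.

3.93 Hz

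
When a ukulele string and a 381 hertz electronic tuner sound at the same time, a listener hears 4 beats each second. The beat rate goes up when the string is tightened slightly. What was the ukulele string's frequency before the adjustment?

385 Hz

|f − 381| = 4, so the ukulele string was at either 377 Hz or 385 Hz.
Increasing tension raises a string's frequency; the adjustment raises the ukulele string's frequency.
The beat rate rose, so the adjustment moved the ukulele string further from 381 Hz — it was already above the reference.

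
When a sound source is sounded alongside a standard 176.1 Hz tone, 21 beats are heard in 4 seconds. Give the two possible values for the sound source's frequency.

Beat frequency = 21/4 = 5.25 Hz.
|f − 176.1| = 5.25, so f = 176.1 ± 5.25.

170.85 Hz or 181.35 Hz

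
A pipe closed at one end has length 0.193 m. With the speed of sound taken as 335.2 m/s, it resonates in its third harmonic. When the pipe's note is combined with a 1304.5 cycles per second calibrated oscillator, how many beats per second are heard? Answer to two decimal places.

Closed pipe (odd harmonics): f_n = n·v/(4L) = 3·335.2/(4·0.193) = 1302.5907 Hz.
f_beat = |1302.5907 − 1304.5| = 1.91 Hz.

1.91 Hz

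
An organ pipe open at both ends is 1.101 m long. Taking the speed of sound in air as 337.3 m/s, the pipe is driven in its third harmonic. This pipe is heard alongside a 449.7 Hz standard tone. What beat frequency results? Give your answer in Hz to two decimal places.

Open pipe: f_n = n·v/(2L) = 3·337.3/(2·1.101) = 459.5368 Hz.
f_beat = |459.5368 − 449.7| = 9.84 Hz.

9.84 Hz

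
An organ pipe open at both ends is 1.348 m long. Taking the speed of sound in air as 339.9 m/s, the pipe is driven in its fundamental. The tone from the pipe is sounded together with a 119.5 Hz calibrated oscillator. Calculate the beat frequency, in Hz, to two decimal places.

Open pipe: f_n = n·v/(2L) = 1·339.9/(2·1.348) = 126.0757 Hz.
f_beat = |126.0757 − 119.5| = 6.58 Hz.

6.58 Hz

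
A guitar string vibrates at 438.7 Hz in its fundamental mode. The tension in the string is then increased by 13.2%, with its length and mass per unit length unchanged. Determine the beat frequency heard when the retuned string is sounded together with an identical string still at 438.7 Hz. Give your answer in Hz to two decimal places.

For a string, f ∝ √T, so the new frequency is 438.7·√1.132 = 466.7570 Hz.
f_beat = |466.7570 − 438.7| = 28.06 Hz.

28.06 Hz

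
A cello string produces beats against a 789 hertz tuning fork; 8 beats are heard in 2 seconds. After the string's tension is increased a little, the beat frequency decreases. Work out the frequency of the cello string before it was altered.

785 Hz

Beat frequency = 8/2 = 4 Hz.
|f − 789| = 4, so the cello string was at either 785 Hz or 793 Hz.
Higher tension means higher frequency; the adjustment raises the cello string's frequency.
The beat rate fell, so the adjustment moved the cello string toward 789 Hz — it must have started below the reference.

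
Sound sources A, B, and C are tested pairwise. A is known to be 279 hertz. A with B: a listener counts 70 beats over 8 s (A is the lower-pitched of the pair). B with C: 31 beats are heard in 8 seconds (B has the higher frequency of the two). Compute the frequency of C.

A–B: Beat frequency = 70/8 = 8.75 Hz.
B is above A, so f_B = 279 + 8.75 = 287.75 Hz.
B–C: Beat frequency = 31/8 = 3.875 Hz.
C is below B, so f_C = 287.75 − 3.875 = 283.875 Hz.

283.875 Hz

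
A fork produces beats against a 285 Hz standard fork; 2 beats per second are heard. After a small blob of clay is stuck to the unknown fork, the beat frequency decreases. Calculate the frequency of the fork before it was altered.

|f − 285| = 2, so the fork was at either 283 Hz or 287 Hz.
Adding mass to a fork lowers its frequency; the adjustment lowers the fork's frequency.
The beat rate fell, so the adjustment moved the fork toward 285 Hz — it must have started above the reference.

287 Hz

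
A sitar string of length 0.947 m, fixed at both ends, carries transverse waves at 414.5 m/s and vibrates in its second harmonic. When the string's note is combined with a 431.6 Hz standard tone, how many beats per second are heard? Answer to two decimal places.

For a string fixed at both ends, f_n = n·v/(2L) = 2·414.5/(2·0.947) = 437.6980 Hz.
f_beat = |437.6980 − 431.6| = 6.10 Hz.

6.10 Hz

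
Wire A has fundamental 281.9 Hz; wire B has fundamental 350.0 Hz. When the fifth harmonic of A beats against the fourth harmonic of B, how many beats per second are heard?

Fifth harmonic of the first: 5·281.9 = 1409.5 Hz.
Fourth harmonic of the second: 4·350.0 = 1400.0 Hz.
f_beat = |1409.5 − 1400.0| = 9.5 Hz.

9.5 Hz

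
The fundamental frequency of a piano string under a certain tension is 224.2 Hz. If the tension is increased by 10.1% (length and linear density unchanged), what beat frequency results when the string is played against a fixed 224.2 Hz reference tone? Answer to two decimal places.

11.05 Hz

For a string, f ∝ √T, so the new frequency is 224.2·√1.101 = 235.2498 Hz.
f_beat = |235.2498 − 224.2| = 11.05 Hz.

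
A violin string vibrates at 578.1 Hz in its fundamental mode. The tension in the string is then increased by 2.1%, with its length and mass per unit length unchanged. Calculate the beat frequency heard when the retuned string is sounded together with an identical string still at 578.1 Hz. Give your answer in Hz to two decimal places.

6.04 Hz

For a string, f ∝ √T, so the new frequency is 578.1·√1.021 = 584.1385 Hz.
f_beat = |584.1385 − 578.1| = 6.04 Hz.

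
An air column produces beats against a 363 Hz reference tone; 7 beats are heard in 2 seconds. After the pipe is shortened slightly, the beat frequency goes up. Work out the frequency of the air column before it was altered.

Beat frequency = 7/2 = 3.5 Hz.
|f − 363| = 3.5, so the air column was at either 359.5 Hz or 366.5 Hz.
A shorter pipe has a higher fundamental; the adjustment raises the air column's frequency.
The beat rate rose, so the adjustment moved the air column further from 363 Hz — it was already above the reference.

366.5 Hz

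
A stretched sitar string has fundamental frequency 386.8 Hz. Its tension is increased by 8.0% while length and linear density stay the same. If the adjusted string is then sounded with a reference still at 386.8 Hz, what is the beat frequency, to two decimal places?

15.17 Hz

For a string, f ∝ √T, so the new frequency is 386.8·√1.080 = 401.9744 Hz.
f_beat = |401.9744 − 386.8| = 15.17 Hz.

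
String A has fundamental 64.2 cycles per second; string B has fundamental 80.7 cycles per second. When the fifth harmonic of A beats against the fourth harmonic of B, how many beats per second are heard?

1.8 Hz

Fifth harmonic of the first: 5·64.2 = 321.0 Hz.
Fourth harmonic of the second: 4·80.7 = 322.8 Hz.
f_beat = |321.0 − 322.8| = 1.8 Hz.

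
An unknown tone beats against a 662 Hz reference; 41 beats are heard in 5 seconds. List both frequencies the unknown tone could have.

653.8 Hz or 670.2 Hz

Beat frequency = 41/5 = 8.2 Hz.
|f − 662| = 8.2, so f = 662 ± 8.2.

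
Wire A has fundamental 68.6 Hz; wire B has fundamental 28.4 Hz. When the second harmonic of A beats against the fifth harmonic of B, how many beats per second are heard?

Second harmonic of the first: 2·68.6 = 137.2 Hz.
Fifth harmonic of the second: 5·28.4 = 142.0 Hz.
f_beat = |137.2 − 142.0| = 4.8 Hz.

4.8 Hz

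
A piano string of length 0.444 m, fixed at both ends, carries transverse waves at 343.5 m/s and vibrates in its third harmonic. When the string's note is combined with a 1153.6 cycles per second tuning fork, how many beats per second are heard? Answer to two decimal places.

6.87 Hz

For a string fixed at both ends, f_n = n·v/(2L) = 3·343.5/(2·0.444) = 1160.4730 Hz.
f_beat = |1160.4730 − 1153.6| = 6.87 Hz.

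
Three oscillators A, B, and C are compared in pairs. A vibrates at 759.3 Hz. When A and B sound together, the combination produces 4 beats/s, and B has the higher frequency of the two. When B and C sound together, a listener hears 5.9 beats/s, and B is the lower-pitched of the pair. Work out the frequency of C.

769.2 Hz

B is above A, so f_B = 759.3 + 4 = 763.3 Hz.
C is above B, so f_C = 763.3 + 5.9 = 769.2 Hz.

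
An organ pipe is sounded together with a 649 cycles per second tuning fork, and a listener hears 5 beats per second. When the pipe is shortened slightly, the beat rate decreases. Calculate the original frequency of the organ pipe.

|f − 649| = 5, so the organ pipe was at either 644 Hz or 654 Hz.
A shorter pipe has a higher fundamental; the adjustment raises the organ pipe's frequency.
The beat rate fell, so the adjustment moved the organ pipe toward 649 Hz — it must have started below the reference.

644 Hz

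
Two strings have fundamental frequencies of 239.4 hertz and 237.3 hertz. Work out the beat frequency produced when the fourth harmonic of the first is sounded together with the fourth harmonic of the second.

Fourth harmonic of the first: 4·239.4 = 957.6 Hz.
Fourth harmonic of the second: 4·237.3 = 949.2 Hz.
f_beat = |957.6 − 949.2| = 8.4 Hz.

8.4 Hz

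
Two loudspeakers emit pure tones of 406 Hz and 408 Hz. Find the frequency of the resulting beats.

2 Hz

f_beat = |f₁ − f₂|.
|406 − 408| = 2 Hz.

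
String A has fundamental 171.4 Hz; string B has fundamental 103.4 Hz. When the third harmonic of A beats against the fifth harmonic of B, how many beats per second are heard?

2.8 Hz

Third harmonic of the first: 3·171.4 = 514.2 Hz.
Fifth harmonic of the second: 5·103.4 = 517.0 Hz.
f_beat = |514.2 − 517.0| = 2.8 Hz.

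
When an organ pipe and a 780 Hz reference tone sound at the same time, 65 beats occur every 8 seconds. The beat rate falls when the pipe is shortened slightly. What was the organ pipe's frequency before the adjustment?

Beat frequency = 65/8 = 8.125 Hz.
|f − 780| = 8.125, so the organ pipe was at either 771.875 Hz or 788.125 Hz.
A shorter pipe has a higher fundamental; the adjustment raises the organ pipe's frequency.
The beat rate fell, so the adjustment moved the organ pipe toward 780 Hz — it must have started below the reference.

771.875 Hz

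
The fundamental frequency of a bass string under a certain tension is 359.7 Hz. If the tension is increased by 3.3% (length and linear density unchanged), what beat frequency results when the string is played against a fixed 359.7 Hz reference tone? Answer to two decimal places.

5.89 Hz

For a string, f ∝ √T, so the new frequency is 359.7·√1.033 = 365.5869 Hz.
f_beat = |365.5869 − 359.7| = 5.89 Hz.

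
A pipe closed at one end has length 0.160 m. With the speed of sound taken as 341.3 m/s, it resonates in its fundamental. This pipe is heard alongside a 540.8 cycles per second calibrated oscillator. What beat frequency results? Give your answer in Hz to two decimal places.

Closed pipe (odd harmonics): f_n = n·v/(4L) = 1·341.3/(4·0.160) = 533.2812 Hz.
f_beat = |533.2812 − 540.8| = 7.52 Hz.

7.52 Hz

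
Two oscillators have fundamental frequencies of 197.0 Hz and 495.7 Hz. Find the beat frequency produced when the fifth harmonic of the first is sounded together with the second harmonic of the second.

6.4 Hz

Fifth harmonic of the first: 5·197.0 = 985.0 Hz.
Second harmonic of the second: 2·495.7 = 991.4 Hz.
f_beat = |985.0 − 991.4| = 6.4 Hz.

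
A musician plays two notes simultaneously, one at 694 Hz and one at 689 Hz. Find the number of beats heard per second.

5 Hz

f_beat = |f₁ − f₂|.
|694 − 689| = 5 Hz.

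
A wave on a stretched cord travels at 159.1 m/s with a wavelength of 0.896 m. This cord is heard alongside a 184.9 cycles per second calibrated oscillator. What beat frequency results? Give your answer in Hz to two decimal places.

7.33 Hz

Source frequency f = v/λ = 159.1/0.896 = 177.5670 Hz.
f_beat = |177.5670 − 184.9| = 7.33 Hz.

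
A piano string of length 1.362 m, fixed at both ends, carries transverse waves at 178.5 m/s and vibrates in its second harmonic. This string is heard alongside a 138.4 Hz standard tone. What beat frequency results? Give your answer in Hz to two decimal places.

For a string fixed at both ends, f_n = n·v/(2L) = 2·178.5/(2·1.362) = 131.0573 Hz.
f_beat = |131.0573 − 138.4| = 7.34 Hz.

7.34 Hz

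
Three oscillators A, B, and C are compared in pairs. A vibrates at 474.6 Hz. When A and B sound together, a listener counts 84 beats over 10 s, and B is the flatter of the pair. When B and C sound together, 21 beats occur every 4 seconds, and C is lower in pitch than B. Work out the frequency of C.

460.95 Hz

A–B: Beat frequency = 84/10 = 8.4 Hz.
B is below A, so f_B = 474.6 − 8.4 = 466.2 Hz.
B–C: Beat frequency = 21/4 = 5.25 Hz.
C is below B, so f_C = 466.2 − 5.25 = 460.95 Hz.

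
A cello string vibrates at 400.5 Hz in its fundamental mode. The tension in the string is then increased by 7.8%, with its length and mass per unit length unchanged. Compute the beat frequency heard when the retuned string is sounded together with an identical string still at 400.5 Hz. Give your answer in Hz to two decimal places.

15.33 Hz

For a string, f ∝ √T, so the new frequency is 400.5·√1.078 = 415.8262 Hz.
f_beat = |415.8262 − 400.5| = 15.33 Hz.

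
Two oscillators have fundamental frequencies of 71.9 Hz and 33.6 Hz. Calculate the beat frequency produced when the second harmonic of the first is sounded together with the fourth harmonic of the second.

Second harmonic of the first: 2·71.9 = 143.8 Hz.
Fourth harmonic of the second: 4·33.6 = 134.4 Hz.
f_beat = |143.8 − 134.4| = 9.4 Hz.

9.4 Hz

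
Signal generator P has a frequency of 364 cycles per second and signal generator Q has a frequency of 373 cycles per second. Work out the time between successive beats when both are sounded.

f_beat = |364 − 373| = 9 Hz.
Beat period T = 1 / f_beat = 1 / 9 s.

0.111 s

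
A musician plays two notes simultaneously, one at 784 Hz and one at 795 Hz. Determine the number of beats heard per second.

f_beat = |f₁ − f₂|.
|784 − 795| = 11 Hz.

11 Hz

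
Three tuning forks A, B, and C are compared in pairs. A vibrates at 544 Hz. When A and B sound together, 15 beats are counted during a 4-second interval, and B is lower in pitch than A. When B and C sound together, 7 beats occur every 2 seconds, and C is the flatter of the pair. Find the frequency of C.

536.75 Hz

A–B: Beat frequency = 15/4 = 3.75 Hz.
B is below A, so f_B = 544 − 3.75 = 540.25 Hz.
B–C: Beat frequency = 7/2 = 3.5 Hz.
C is below B, so f_C = 540.25 − 3.5 = 536.75 Hz.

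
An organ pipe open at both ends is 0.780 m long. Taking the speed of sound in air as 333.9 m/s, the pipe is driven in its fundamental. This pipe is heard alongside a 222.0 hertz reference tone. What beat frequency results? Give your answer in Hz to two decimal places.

Open pipe: f_n = n·v/(2L) = 1·333.9/(2·0.780) = 214.0385 Hz.
f_beat = |214.0385 − 222.0| = 7.96 Hz.

7.96 Hz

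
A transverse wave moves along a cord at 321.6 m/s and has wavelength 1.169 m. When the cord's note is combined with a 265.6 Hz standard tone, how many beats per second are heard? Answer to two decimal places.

Source frequency f = v/λ = 321.6/1.169 = 275.1069 Hz.
f_beat = |275.1069 − 265.6| = 9.51 Hz.

9.51 Hz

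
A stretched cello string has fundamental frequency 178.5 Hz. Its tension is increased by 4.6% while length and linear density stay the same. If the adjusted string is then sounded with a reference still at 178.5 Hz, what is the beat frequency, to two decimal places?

For a string, f ∝ √T, so the new frequency is 178.5·√1.046 = 182.5593 Hz.
f_beat = |182.5593 − 178.5| = 4.06 Hz.

4.06 Hz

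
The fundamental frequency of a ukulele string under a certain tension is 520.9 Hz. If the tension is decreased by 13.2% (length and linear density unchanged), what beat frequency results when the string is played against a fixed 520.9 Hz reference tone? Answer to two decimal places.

35.60 Hz

For a string, f ∝ √T, so the new frequency is 520.9·√0.868 = 485.3044 Hz.
f_beat = |485.3044 − 520.9| = 35.60 Hz.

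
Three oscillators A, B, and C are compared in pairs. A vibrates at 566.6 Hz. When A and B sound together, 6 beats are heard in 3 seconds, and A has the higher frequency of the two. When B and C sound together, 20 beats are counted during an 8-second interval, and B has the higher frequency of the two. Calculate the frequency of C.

A–B: Beat frequency = 6/3 = 2 Hz.
B is below A, so f_B = 566.6 − 2 = 564.6 Hz.
B–C: Beat frequency = 20/8 = 2.5 Hz.
C is below B, so f_C = 564.6 − 2.5 = 562.1 Hz.

562.1 Hz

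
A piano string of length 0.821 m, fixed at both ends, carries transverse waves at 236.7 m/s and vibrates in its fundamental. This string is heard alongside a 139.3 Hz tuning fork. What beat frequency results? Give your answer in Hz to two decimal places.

4.85 Hz

For a string fixed at both ends, f_n = n·v/(2L) = 1·236.7/(2·0.821) = 144.1535 Hz.
f_beat = |144.1535 − 139.3| = 4.85 Hz.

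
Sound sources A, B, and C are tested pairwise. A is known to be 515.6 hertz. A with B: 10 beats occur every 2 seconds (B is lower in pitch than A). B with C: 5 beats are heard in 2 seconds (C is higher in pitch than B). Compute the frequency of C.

513.1 Hz

A–B: Beat frequency = 10/2 = 5 Hz.
B is below A, so f_B = 515.6 − 5 = 510.6 Hz.
B–C: Beat frequency = 5/2 = 2.5 Hz.
C is above B, so f_C = 510.6 + 2.5 = 513.1 Hz.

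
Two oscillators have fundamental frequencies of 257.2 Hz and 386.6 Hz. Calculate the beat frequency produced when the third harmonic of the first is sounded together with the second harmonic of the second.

Third harmonic of the first: 3·257.2 = 771.6 Hz.
Second harmonic of the second: 2·386.6 = 773.2 Hz.
f_beat = |771.6 − 773.2| = 1.6 Hz.

1.6 Hz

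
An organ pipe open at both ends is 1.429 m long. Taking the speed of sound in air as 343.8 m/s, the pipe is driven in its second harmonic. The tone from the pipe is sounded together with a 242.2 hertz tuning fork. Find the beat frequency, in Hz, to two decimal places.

1.61 Hz

Open pipe: f_n = n·v/(2L) = 2·343.8/(2·1.429) = 240.5878 Hz.
f_beat = |240.5878 − 242.2| = 1.61 Hz.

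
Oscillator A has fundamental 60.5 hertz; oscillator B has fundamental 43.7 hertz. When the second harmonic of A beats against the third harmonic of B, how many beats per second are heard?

10.1 Hz

Second harmonic of the first: 2·60.5 = 121.0 Hz.
Third harmonic of the second: 3·43.7 = 131.1 Hz.
f_beat = |121.0 − 131.1| = 10.1 Hz.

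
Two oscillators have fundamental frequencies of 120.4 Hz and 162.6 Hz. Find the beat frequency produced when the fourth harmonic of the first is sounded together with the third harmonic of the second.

6.2 Hz

Fourth harmonic of the first: 4·120.4 = 481.6 Hz.
Third harmonic of the second: 3·162.6 = 487.8 Hz.
f_beat = |481.6 − 487.8| = 6.2 Hz.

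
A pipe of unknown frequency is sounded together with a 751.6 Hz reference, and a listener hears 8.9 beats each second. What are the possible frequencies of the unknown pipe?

742.7 Hz or 760.5 Hz

|f − 751.6| = 8.9, so f = 751.6 ± 8.9.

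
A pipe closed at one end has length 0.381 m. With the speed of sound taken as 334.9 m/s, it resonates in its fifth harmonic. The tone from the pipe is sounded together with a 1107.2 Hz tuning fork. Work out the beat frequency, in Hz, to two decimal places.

Closed pipe (odd harmonics): f_n = n·v/(4L) = 5·334.9/(4·0.381) = 1098.7533 Hz.
f_beat = |1098.7533 − 1107.2| = 8.45 Hz.

8.45 Hz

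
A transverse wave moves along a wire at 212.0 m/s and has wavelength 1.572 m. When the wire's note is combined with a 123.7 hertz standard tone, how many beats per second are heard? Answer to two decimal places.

11.16 Hz

Source frequency f = v/λ = 212.0/1.572 = 134.8601 Hz.
f_beat = |134.8601 − 123.7| = 11.16 Hz.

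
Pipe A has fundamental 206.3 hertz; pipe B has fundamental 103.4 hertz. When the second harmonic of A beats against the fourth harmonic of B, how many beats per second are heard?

Second harmonic of the first: 2·206.3 = 412.6 Hz.
Fourth harmonic of the second: 4·103.4 = 413.6 Hz.
f_beat = |412.6 − 413.6| = 1.0 Hz.

1.0 Hz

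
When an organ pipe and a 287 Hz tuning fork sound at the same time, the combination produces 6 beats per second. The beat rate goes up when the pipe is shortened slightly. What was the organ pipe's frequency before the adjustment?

293 Hz

|f − 287| = 6, so the organ pipe was at either 281 Hz or 293 Hz.
A shorter pipe has a higher fundamental; the adjustment raises the organ pipe's frequency.
The beat rate rose, so the adjustment moved the organ pipe further from 287 Hz — it was already above the reference.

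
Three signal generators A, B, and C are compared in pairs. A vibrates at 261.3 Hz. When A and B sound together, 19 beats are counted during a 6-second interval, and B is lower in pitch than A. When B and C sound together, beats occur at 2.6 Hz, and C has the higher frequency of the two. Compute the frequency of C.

260.7333 Hz

A–B: Beat frequency = 19/6 = 3.1667 Hz.
B is below A, so f_B = 261.3 − 3.1667 = 258.1333 Hz.
C is above B, so f_C = 258.1333 + 2.6 = 260.7333 Hz.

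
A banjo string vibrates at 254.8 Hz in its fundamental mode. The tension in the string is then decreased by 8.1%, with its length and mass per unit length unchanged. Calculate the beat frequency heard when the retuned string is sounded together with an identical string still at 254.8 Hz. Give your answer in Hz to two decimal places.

10.54 Hz

For a string, f ∝ √T, so the new frequency is 254.8·√0.919 = 244.2627 Hz.
f_beat = |244.2627 − 254.8| = 10.54 Hz.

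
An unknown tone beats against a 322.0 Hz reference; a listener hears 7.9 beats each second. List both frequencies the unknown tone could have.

|f − 322.0| = 7.9, so f = 322.0 ± 7.9.

314.1 Hz or 329.9 Hz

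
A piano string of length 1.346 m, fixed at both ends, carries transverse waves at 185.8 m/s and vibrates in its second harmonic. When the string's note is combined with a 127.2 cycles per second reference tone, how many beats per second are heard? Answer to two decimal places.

10.84 Hz

For a string fixed at both ends, f_n = n·v/(2L) = 2·185.8/(2·1.346) = 138.0386 Hz.
f_beat = |138.0386 − 127.2| = 10.84 Hz.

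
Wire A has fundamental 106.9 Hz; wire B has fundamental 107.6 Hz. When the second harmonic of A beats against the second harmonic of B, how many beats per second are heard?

Second harmonic of the first: 2·106.9 = 213.8 Hz.
Second harmonic of the second: 2·107.6 = 215.2 Hz.
f_beat = |213.8 − 215.2| = 1.4 Hz.

1.4 Hz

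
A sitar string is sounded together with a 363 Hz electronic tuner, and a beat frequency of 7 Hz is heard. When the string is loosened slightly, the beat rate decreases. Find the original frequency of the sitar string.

370 Hz

|f − 363| = 7, so the sitar string was at either 356 Hz or 370 Hz.
Reducing tension lowers a string's frequency; the adjustment lowers the sitar string's frequency.
The beat rate fell, so the adjustment moved the sitar string toward 363 Hz — it must have started above the reference.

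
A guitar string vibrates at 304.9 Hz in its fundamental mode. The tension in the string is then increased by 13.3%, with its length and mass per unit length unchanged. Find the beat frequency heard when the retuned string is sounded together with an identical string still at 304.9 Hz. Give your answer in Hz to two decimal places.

19.64 Hz

For a string, f ∝ √T, so the new frequency is 304.9·√1.133 = 324.5431 Hz.
f_beat = |324.5431 − 304.9| = 19.64 Hz.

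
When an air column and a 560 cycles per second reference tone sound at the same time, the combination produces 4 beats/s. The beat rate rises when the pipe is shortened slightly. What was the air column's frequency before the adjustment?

564 Hz

|f − 560| = 4, so the air column was at either 556 Hz or 564 Hz.
A shorter pipe has a higher fundamental; the adjustment raises the air column's frequency.
The beat rate rose, so the adjustment moved the air column further from 560 Hz — it was already above the reference.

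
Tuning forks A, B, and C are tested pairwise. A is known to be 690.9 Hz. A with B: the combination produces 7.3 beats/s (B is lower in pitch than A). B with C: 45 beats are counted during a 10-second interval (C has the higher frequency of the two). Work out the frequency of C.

688.1 Hz

B is below A, so f_B = 690.9 − 7.3 = 683.6 Hz.
B–C: Beat frequency = 45/10 = 4.5 Hz.
C is above B, so f_C = 683.6 + 4.5 = 688.1 Hz.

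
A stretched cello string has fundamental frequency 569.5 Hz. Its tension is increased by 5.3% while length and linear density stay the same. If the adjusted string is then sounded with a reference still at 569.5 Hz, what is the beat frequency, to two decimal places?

14.90 Hz

For a string, f ∝ √T, so the new frequency is 569.5·√1.053 = 584.3969 Hz.
f_beat = |584.3969 − 569.5| = 14.90 Hz.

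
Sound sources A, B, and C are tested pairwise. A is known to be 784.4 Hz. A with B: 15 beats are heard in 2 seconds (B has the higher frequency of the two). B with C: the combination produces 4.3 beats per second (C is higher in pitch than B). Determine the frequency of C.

796.2 Hz

A–B: Beat frequency = 15/2 = 7.5 Hz.
B is above A, so f_B = 784.4 + 7.5 = 791.9 Hz.
C is above B, so f_C = 791.9 + 4.3 = 796.2 Hz.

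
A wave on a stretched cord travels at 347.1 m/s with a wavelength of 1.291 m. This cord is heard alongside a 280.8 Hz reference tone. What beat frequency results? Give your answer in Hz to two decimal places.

Source frequency f = v/λ = 347.1/1.291 = 268.8613 Hz.
f_beat = |268.8613 − 280.8| = 11.94 Hz.

11.94 Hz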